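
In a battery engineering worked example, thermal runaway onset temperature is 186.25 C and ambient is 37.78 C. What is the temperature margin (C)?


margin = T_onset - T_ambient = 186.25 - 37.78 = 148.47 C

148.47 C


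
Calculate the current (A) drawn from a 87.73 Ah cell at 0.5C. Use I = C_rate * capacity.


At 0.5C: I = 0.5 * 87.73 Ah = 43.865 A

43.865 A


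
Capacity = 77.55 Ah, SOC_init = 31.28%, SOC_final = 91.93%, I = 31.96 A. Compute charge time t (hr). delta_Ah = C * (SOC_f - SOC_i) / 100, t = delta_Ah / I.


Step 1: dSOC = 91.93% - 31.28% = 60.65%
Step 2: delta_Ah = 77.55 * 60.65 / 100 = 47.034 Ah
Step 3: t = 47.034 / 31.96 = 1.472 hr

1.472 hr


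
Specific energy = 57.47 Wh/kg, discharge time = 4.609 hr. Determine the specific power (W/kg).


P_specific = E / t = 57.47 / 4.609 = 12.47 W/kg

12.47 W/kg


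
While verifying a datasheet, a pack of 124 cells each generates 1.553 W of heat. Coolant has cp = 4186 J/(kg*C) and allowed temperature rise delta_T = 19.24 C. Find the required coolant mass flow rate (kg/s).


Q_total = 124 * 1.553 = 192.57 W
m_dot = Q_total / (cp * dT) = 192.57 / (4186 * 19.24) = 0.002391 kg/s

0.002391 kg/s


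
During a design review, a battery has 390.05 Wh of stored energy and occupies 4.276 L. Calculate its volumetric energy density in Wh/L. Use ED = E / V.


Volumetric ED = 390.05 Wh / 4.276 L = 91.22 Wh/L

91.22 Wh/L


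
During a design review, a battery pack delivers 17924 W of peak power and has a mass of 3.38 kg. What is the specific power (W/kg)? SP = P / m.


SP = P / m = 17924 / 3.38 = 5303 W/kg

5303 W/kg


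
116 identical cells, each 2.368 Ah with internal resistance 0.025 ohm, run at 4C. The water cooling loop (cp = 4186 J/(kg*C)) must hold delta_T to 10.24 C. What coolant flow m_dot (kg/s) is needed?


Step 1: I = 4 * 2.368 = 9.472 A
Step 2: Q_cell = I^2 * R = 9.472^2 * 0.025 = 2.243 W
Step 3: Q_total = 116 * 2.243 = 260.19 W
Step 4: m_dot = Q_total / (cp * dT) = 260.19 / (4186 * 10.24) = 0.006070 kg/s

0.006070 kg/s


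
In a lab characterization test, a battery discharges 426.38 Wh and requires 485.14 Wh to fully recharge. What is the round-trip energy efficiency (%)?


eta_e = E_dis / E_chg * 100 = 426.38 / 485.14 * 100 = 87.89%

87.89%


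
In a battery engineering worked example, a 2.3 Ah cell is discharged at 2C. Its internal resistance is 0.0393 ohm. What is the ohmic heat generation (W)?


Step 1: I = C_rate * capacity = 2 * 2.3 = 4.6 A
Step 2: Q = I^2 * R = 4.6^2 * 0.0393 = 21.16 * 0.0393 = 0.8316 W

0.8316 W


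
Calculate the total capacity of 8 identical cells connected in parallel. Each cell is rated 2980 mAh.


Convert: C_cell = 2980 mAh = 2.98 Ah
C_total = 8 * 2.98 = 23.84 Ah

23.84 Ah


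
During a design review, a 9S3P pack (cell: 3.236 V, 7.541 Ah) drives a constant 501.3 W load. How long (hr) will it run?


Step 1: E_pack = Ns * V_cell * Np * C_cell = 9 * 3.236 * 3 * 7.541 = 658.87 Wh
Step 2: t = E_pack / P = 658.87 / 501.3 = 1.314 hr

1.314 hr


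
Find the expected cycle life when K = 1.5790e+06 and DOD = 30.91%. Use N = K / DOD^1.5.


DOD^1.5 = 171.85
N = K / DOD^1.5 = 1.5790e+06 / 171.85 = 9188

9188 cycles


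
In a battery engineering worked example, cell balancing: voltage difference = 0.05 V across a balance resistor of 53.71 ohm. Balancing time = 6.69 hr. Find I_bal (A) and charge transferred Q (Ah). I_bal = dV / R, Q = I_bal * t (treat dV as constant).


First, Ohm's law: I_bal = 0.05 V / 53.71 ohm = 9.3093e-04 A
Then Q = I * t = 9.3093e-04 A * 6.69 hr = 0.006228 Ah

I=9.3093e-04 A, Q=0.006228 Ah


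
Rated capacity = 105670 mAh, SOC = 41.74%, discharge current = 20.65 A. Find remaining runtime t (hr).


Convert: C_total = 105670 mAh = 105.67 Ah
Step 1: remaining = SOC/100 * C_total = 41.74/100 * 105.67 = 44.107 Ah
Step 2: t = remaining / I = 44.107 / 20.65 = 2.136 hr

2.136 hr


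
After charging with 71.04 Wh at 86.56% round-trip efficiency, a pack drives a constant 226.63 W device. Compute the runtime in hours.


Step 1: E_discharge = eta/100 * E_charge = 86.56/100 * 71.04 = 61.492 Wh
Step 2: t = E_discharge / P = 61.492 / 226.63 = 0.2713 hr

0.2713 hr


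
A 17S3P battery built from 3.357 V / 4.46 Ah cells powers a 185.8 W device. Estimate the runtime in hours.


Step 1: E_pack = Ns * V_cell * Np * C_cell = 17 * 3.357 * 3 * 4.46 = 763.58 Wh
Step 2: t = E_pack / P = 763.58 / 185.8 = 4.110 hr

4.110 hr


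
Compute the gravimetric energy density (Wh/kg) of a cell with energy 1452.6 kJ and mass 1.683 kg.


Convert: E = 1452.6 kJ = 403.5 Wh
ED = E / m = 403.5 / 1.683 = 239.8 Wh/kg

239.8 Wh/kg


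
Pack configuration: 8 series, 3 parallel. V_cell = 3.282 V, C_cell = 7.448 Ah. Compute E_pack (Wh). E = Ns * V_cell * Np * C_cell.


E = Ns * Vcell * Np * Ccell = 8 * 3.282 * 3 * 7.448 = 586.7 Wh

586.7 Wh


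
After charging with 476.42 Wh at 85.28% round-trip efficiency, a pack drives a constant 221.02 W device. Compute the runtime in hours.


Step 1: E_discharge = eta/100 * E_charge = 85.28/100 * 476.42 = 406.29 Wh
Step 2: t = E_discharge / P = 406.29 / 221.02 = 1.838 hr

1.838 hr


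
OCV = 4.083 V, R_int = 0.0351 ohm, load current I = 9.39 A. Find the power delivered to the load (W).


Step 1: V_terminal = OCV - I*R = 4.083 - 9.39 * 0.0351 = 3.7534 V
Step 2: P_out = V_terminal * I = 3.7534 * 9.39 = 35.24 W

35.24 W


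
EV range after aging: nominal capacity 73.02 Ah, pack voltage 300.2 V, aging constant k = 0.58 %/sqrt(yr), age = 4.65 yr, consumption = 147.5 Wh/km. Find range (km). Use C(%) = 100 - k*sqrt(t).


Step 1: capacity retention = 100 - 0.58 * sqrt(4.65) = 100 - 0.58 * 2.1564 = 98.749%
Step 2: C_now = 73.02 * 98.749/100 = 72.107 Ah
Step 3: E_pack = V * C_now = 300.2 * 72.107 = 21647 Wh
Step 4: range = E_pack / consumption = 21647 / 147.5 = 146.8 km

146.8 km


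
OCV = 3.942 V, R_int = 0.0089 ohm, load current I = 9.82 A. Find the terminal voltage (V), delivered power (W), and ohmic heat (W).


Step 1: V_terminal = OCV - I*R = 3.942 - 9.82 * 0.0089 = 3.8546 V
Step 2: P_out = V_terminal * I = 3.8546 * 9.82 = 37.85 W
Step 3: Q = I^2 * R = 9.82^2 * 0.0089 = 0.8582 W

V=3.8546 V, P=37.85 W, Q=0.8582 W


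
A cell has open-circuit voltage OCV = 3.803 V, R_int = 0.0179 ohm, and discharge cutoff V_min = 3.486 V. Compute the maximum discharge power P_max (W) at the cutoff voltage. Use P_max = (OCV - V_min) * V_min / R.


P_max = (OCV - V_min) * V_min / R = (3.803 - 3.486) * 3.486 / 0.0179 = 0.317 * 3.486 / 0.0179 = 61.74 W

61.74 W


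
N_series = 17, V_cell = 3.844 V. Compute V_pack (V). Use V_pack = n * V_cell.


With 17 cells in series at 3.844 V each, V_pack = 65.348 V

65.348 V


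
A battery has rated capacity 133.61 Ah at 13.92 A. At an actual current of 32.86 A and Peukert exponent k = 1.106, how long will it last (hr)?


Step 1: t_rated = C / I_rated = 133.61 / 13.92 = 9.5984 hr
Step 2: ratio = 13.92 / 32.86 = 0.42362
Step 3: ratio^k = 0.42362^1.106 = 0.38676
Step 4: t = t_rated * ratio^k = 9.5984 * 0.38676 = 3.712 hr

3.712 hr


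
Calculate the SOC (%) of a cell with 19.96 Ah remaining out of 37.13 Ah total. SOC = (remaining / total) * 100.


SOC = (remaining / total) * 100 = (19.96 / 37.13) * 100 = 53.76%

53.76%


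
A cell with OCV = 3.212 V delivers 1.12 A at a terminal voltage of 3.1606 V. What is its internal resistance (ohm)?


R = (OCV - V) / I = (3.212 - 3.1606) / 1.12 = 0.04589 ohm

0.04589 ohm


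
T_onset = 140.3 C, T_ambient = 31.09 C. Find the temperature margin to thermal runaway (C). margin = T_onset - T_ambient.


margin = T_onset - T_ambient = 140.3 - 31.09 = 109.21 C

109.21 C


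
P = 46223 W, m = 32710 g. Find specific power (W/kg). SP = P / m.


Convert: m = 32710 g = 32.71 kg
SP = P / m = 46223 / 32.71 = 1413 W/kg

1413 W/kg


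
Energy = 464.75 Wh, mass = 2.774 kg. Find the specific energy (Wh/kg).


ED = E / m = 464.75 / 2.774 = 167.5 Wh/kg

167.5 Wh/kg


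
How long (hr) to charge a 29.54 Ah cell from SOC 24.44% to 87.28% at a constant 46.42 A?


Step 1: dSOC = 87.28% - 24.44% = 62.84%
Step 2: delta_Ah = 29.54 * 62.84 / 100 = 18.563 Ah
Step 3: t = 18.563 / 46.42 = 0.3999 hr

0.3999 hr


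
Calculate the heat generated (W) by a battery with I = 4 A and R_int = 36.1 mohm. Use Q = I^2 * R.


Convert: R = 36.1 mohm = 0.0361 ohm
I^2 = 16
Q = 16 * 0.0361 = 0.5776 W

0.5776 W


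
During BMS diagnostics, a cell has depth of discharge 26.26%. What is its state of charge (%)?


SOC = 100 - DOD = 100 - 26.26 = 73.74%

73.74%


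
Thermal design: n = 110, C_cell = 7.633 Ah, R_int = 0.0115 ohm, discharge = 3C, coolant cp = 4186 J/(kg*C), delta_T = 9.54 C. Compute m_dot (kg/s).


Step 1: I = 3 * 7.633 = 22.899 A
Step 2: Q_cell = I^2 * R = 22.899^2 * 0.0115 = 6.0302 W
Step 3: Q_total = 110 * 6.0302 = 663.32 W
Step 4: m_dot = Q_total / (cp * dT) = 663.32 / (4186 * 9.54) = 0.01661 kg/s

0.01661 kg/s


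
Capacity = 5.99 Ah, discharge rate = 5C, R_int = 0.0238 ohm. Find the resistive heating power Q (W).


Step 1: I = C_rate * capacity = 5 * 5.99 = 29.95 A
Step 2: Q = I^2 * R = 29.95^2 * 0.0238 = 897 * 0.0238 = 21.35 W

21.35 W


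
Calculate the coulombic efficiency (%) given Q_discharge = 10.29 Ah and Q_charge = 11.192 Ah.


Coulombic efficiency = 10.29/11.192 * 100% = 91.94%

91.94%


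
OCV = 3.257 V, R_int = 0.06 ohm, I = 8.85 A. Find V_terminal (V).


V = OCV - I*R = 3.257 - 8.85 * 0.06 = 2.726 V

2.726 V


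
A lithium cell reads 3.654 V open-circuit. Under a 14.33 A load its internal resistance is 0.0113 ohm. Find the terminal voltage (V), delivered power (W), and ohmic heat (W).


Step 1: V_terminal = OCV - I*R = 3.654 - 14.33 * 0.0113 = 3.4921 V
Step 2: P_out = V_terminal * I = 3.4921 * 14.33 = 50.04 W
Step 3: Q = I^2 * R = 14.33^2 * 0.0113 = 2.320 W

V=3.4921 V, P=50.04 W, Q=2.320 W


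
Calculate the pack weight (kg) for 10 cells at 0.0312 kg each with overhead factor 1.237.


m_pack = n * m_cell * overhead = 10 * 0.0312 * 1.237 = 0.3859 kg

0.3859 kg


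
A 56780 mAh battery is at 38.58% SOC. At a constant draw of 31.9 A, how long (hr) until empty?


Convert: C_total = 56780 mAh = 56.78 Ah
Step 1: remaining = SOC/100 * C_total = 38.58/100 * 56.78 = 21.906 Ah
Step 2: t = remaining / I = 21.906 / 31.9 = 0.6867 hr

0.6867 hr


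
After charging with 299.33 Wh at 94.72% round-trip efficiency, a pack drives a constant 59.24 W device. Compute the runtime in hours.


Step 1: E_discharge = eta/100 * E_charge = 94.72/100 * 299.33 = 283.53 Wh
Step 2: t = E_discharge / P = 283.53 / 59.24 = 4.786 hr

4.786 hr


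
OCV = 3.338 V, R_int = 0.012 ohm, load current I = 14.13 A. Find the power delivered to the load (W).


Step 1: V_terminal = OCV - I*R = 3.338 - 14.13 * 0.012 = 3.1684 V
Step 2: P_out = V_terminal * I = 3.1684 * 14.13 = 44.77 W

44.77 W


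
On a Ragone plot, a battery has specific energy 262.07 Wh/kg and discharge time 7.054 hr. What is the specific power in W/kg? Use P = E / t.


P_specific = E / t = 262.07 / 7.054 = 37.15 W/kg

37.15 W/kg


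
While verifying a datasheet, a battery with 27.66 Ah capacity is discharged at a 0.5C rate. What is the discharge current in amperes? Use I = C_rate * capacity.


At 0.5C: I = 0.5 * 27.66 Ah = 13.83 A

13.83 A


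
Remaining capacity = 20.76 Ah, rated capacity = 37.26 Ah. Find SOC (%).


SOC = (remaining / total) * 100 = (20.76 / 37.26) * 100 = 55.72%

55.72%


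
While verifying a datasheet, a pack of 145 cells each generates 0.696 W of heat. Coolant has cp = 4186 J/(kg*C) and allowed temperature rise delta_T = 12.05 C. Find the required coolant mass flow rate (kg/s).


Step 1: Total heat Q = 145 * 0.696 W = 100.92 W
Step 2: denom = cp * dT = 4186 * 12.05 = 50441
Step 3: m_dot = 100.92 / 50441 = 0.002001 kg/s

0.002001 kg/s


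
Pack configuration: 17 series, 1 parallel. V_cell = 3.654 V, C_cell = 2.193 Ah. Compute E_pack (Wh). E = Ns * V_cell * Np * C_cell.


V_pack = 17 * 3.654 = 62.118 V
C_pack = 1 * 2.193 = 2.193 Ah
E = V_pack * C_pack = 62.118 * 2.193 = 136.2 Wh

136.2 Wh


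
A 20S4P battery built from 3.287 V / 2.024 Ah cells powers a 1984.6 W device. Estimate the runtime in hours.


Step 1: E_pack = Ns * V_cell * Np * C_cell = 20 * 3.287 * 4 * 2.024 = 532.23 Wh
Step 2: t = E_pack / P = 532.23 / 1984.6 = 0.2682 hr

0.2682 hr


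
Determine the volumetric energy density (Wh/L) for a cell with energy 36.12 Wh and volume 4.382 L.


Volumetric ED = 36.12 Wh / 4.382 L = 8.243 Wh/L

8.243 Wh/L


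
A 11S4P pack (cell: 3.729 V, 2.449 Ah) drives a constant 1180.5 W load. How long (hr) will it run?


Step 1: E_pack = Ns * V_cell * Np * C_cell = 11 * 3.729 * 4 * 2.449 = 401.82 Wh
Step 2: t = E_pack / P = 401.82 / 1180.5 = 0.3404 hr

0.3404 hr


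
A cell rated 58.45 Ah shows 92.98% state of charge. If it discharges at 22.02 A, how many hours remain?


Step 1: remaining = SOC/100 * C_total = 92.98/100 * 58.45 = 54.347 Ah
Step 2: t = remaining / I = 54.347 / 22.02 = 2.468 hr

2.468 hr


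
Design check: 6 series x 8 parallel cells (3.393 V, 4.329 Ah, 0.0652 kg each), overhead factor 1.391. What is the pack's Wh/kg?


Step 1: V_pack = 6 * 3.393 = 20.358 V
Step 2: C_pack = 8 * 4.329 = 34.632 Ah
Step 3: E_pack = V_pack * C_pack = 20.358 * 34.632 = 705.04 Wh
Step 4: m_pack = 6 * 8 * 0.0652 * 1.391 = 4.3533 kg
Step 5: ED = E_pack / m_pack = 705.04 / 4.3533 = 162.0 Wh/kg

162.0 Wh/kg


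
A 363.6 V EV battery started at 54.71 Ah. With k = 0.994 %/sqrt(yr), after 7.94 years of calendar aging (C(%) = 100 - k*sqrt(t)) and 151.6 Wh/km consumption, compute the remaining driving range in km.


Step 1: capacity retention = 100 - 0.994 * sqrt(7.94) = 100 - 0.994 * 2.8178 = 97.199%
Step 2: C_now = 54.71 * 97.199/100 = 53.178 Ah
Step 3: E_pack = V * C_now = 363.6 * 53.178 = 19336 Wh
Step 4: range = E_pack / consumption = 19336 / 151.6 = 127.5 km

127.5 km


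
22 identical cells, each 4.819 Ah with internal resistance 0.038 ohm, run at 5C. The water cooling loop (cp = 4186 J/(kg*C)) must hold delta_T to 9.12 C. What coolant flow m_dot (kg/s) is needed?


Step 1: I = 5 * 4.819 = 24.095 A
Step 2: Q_cell = I^2 * R = 24.095^2 * 0.038 = 22.062 W
Step 3: Q_total = 22 * 22.062 = 485.36 W
Step 4: m_dot = Q_total / (cp * dT) = 485.36 / (4186 * 9.12) = 0.01271 kg/s

0.01271 kg/s


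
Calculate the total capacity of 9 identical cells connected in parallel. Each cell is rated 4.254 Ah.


Parallel capacities add: 9 * 4.254 Ah = 38.286 Ah

38.286 Ah


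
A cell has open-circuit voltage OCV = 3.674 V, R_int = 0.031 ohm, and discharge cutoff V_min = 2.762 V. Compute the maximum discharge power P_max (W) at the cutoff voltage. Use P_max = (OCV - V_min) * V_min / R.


dV = OCV - V_min = 0.912 V (so I_max = dV / R)
P_max = dV * V_min / R = 0.912 * 2.762 / 0.031 = 81.26 W

81.26 W


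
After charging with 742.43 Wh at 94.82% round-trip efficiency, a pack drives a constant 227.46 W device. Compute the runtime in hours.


Step 1: E_discharge = eta/100 * E_charge = 94.82/100 * 742.43 = 703.97 Wh
Step 2: t = E_discharge / P = 703.97 / 227.46 = 3.095 hr

3.095 hr


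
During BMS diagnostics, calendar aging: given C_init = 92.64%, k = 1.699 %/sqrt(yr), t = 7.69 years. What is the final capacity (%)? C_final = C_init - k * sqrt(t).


sqrt(t) = sqrt(7.69) = 2.7731
C_final = 92.64 - 1.699 * 2.7731 = 87.93%

87.93%


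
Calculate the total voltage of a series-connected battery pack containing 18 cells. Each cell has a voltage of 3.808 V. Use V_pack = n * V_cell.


Series voltages add: 18 * 3.808 V = 68.544 V

68.544 V


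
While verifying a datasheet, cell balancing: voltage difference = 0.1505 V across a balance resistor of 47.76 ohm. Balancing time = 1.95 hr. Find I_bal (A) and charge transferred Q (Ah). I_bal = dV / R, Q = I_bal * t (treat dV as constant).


I_bal = dV / R = 0.1505 / 47.76 = 0.0031512 A
Q = I_bal * t = 0.0031512 * 1.95 = 0.006145 Ah

I=0.0031512 A, Q=0.006145 Ah


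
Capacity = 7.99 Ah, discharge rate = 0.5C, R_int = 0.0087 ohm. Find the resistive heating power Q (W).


Step 1: I = C_rate * capacity = 0.5 * 7.99 = 3.995 A
Step 2: Q = I^2 * R = 3.995^2 * 0.0087 = 15.96 * 0.0087 = 0.1389 W

0.1389 W


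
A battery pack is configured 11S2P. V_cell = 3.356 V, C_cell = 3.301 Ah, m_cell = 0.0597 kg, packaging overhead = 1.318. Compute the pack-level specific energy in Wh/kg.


Step 1: V_pack = 11 * 3.356 = 36.916 V
Step 2: C_pack = 2 * 3.301 = 6.602 Ah
Step 3: E_pack = V_pack * C_pack = 36.916 * 6.602 = 243.72 Wh
Step 4: m_pack = 11 * 2 * 0.0597 * 1.318 = 1.7311 kg
Step 5: ED = E_pack / m_pack = 243.72 / 1.7311 = 140.8 Wh/kg

140.8 Wh/kg


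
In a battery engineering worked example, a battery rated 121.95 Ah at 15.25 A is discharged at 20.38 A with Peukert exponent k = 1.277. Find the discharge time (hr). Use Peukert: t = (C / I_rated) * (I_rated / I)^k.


Step 1: t_rated = C / I_rated = 121.95 / 15.25 = 7.9967 hr
Step 2: ratio = 15.25 / 20.38 = 0.74828
Step 3: ratio^k = 0.74828^1.277 = 0.69053
Step 4: t = t_rated * ratio^k = 7.9967 * 0.69053 = 5.522 hr

5.522 hr


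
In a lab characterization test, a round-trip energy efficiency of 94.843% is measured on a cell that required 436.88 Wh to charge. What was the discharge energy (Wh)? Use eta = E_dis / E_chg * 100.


E_dis = eta/100 * E_chg = 94.843/100 * 436.88 = 414.4 Wh

414.4 Wh


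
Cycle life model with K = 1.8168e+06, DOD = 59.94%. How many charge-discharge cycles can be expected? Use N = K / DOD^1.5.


DOD^1.5 = 464.06
N = K / DOD^1.5 = 1.8168e+06 / 464.06 = 3915

3915 cycles


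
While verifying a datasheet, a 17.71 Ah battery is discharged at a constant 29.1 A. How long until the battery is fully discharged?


Runtime = 17.71 Ah / 29.1 A = 0.6086 hr

0.6086 hr


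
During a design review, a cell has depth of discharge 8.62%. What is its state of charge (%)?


SOC = 100 - DOD = 100 - 8.62 = 91.38%

91.38%


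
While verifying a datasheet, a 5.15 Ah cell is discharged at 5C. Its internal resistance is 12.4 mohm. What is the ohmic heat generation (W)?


Convert: R = 12.4 mohm = 0.0124 ohm
Step 1: I = C_rate * capacity = 5 * 5.15 = 25.75 A
Step 2: Q = I^2 * R = 25.75^2 * 0.0124 = 663.06 * 0.0124 = 8.222 W

8.222 W


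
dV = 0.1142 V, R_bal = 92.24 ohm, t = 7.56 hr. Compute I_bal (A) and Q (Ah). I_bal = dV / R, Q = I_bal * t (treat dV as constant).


I_bal = dV / R = 0.1142 / 92.24 = 0.0012381 A
Q = I_bal * t = 0.0012381 * 7.56 = 0.009360 Ah

I=0.0012381 A, Q=0.009360 Ah


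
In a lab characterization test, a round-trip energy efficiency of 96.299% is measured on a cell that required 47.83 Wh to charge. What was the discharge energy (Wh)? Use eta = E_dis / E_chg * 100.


E_dis = eta/100 * E_chg = 96.299/100 * 47.83 = 46.06 Wh

46.06 Wh


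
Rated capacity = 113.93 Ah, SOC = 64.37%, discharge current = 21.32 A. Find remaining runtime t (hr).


Step 1: remaining = SOC/100 * C_total = 64.37/100 * 113.93 = 73.337 Ah
Step 2: t = remaining / I = 73.337 / 21.32 = 3.440 hr

3.440 hr


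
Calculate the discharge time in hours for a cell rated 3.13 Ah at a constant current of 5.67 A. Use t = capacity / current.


t = capacity / current = 3.13 / 5.67 = 0.5520 hr

0.5520 hr


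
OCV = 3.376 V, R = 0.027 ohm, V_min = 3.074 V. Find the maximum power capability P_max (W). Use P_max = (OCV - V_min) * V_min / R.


P_max = (OCV - V_min) * V_min / R = (3.376 - 3.074) * 3.074 / 0.027 = 0.302 * 3.074 / 0.027 = 34.38 W

34.38 W


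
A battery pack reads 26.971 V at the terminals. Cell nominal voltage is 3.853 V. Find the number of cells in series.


Rearranging: n = V_pack / V_cell = 26.971 / 3.853 = 7 cells

7


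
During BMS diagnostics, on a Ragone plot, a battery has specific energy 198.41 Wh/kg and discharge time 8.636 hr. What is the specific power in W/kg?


P_specific = E / t = 198.41 / 8.636 = 22.97 W/kg

22.97 W/kg


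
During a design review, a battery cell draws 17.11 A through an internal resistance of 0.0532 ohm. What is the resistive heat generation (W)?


Q = I^2 * R = 17.11^2 * 0.0532 = 15.57 W

15.57 W


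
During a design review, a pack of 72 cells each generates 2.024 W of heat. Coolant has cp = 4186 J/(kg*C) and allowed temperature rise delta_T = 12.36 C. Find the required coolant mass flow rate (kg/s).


Q_total = 72 * 2.024 = 145.73 W
m_dot = Q_total / (cp * dT) = 145.73 / (4186 * 12.36) = 0.002817 kg/s

0.002817 kg/s


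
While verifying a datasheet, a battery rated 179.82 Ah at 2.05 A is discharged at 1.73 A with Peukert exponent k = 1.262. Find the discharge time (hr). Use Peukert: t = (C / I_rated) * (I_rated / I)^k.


Step 1: t_rated = C / I_rated = 179.82 / 2.05 = 87.717 hr
Step 2: ratio = 2.05 / 1.73 = 1.185
Step 3: ratio^k = 1.185^1.262 = 1.2389
Step 4: t = t_rated * ratio^k = 87.717 * 1.2389 = 108.7 hr

108.7 hr


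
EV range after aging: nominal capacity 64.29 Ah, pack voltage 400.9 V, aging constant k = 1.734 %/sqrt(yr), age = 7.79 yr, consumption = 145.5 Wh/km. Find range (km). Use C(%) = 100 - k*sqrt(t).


Step 1: capacity retention = 100 - 1.734 * sqrt(7.79) = 100 - 1.734 * 2.7911 = 95.16%
Step 2: C_now = 64.29 * 95.16/100 = 61.178 Ah
Step 3: E_pack = V * C_now = 400.9 * 61.178 = 24526 Wh
Step 4: range = E_pack / consumption = 24526 / 145.5 = 168.6 km

168.6 km


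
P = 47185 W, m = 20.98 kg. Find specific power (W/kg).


Specific power = 47185 W / 20.98 kg = 2249 W/kg

2249 W/kg


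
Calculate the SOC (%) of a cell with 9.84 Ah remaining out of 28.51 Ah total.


SOC% = 9.84 / 28.51 * 100 = 34.51%

34.51%


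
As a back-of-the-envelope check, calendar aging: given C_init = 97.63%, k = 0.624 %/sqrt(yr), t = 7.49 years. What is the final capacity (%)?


sqrt(t) = sqrt(7.49) = 2.7368
C_final = 97.63 - 0.624 * 2.7368 = 95.92%

95.92%


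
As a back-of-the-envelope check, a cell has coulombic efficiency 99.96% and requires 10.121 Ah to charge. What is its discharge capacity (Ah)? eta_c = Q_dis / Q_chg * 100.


Q_dis = eta/100 * Q_chg = 99.96/100 * 10.121 = 10.12 Ah

10.12 Ah


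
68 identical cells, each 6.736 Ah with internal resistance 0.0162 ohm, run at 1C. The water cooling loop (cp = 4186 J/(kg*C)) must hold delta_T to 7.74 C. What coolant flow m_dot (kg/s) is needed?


Step 1: I = 1 * 6.736 = 6.736 A
Step 2: Q_cell = I^2 * R = 6.736^2 * 0.0162 = 0.73505 W
Step 3: Q_total = 68 * 0.73505 = 49.983 W
Step 4: m_dot = Q_total / (cp * dT) = 49.983 / (4186 * 7.74) = 0.001543 kg/s

0.001543 kg/s


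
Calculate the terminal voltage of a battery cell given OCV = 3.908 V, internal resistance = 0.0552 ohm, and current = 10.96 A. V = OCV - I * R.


IR drop = 10.96 * 0.0552 = 0.60499 V
V = 3.908 - 0.60499 = 3.303 V

3.303 V


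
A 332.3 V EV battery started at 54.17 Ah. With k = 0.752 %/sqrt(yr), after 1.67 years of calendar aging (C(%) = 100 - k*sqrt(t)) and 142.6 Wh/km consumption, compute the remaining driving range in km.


Step 1: capacity retention = 100 - 0.752 * sqrt(1.67) = 100 - 0.752 * 1.2923 = 99.028%
Step 2: C_now = 54.17 * 99.028/100 = 53.643 Ah
Step 3: E_pack = V * C_now = 332.3 * 53.643 = 17826 Wh
Step 4: range = E_pack / consumption = 17826 / 142.6 = 125.0 km

125.0 km


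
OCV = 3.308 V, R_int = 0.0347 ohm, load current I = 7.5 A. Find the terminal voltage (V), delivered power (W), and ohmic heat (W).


Step 1: V_terminal = OCV - I*R = 3.308 - 7.5 * 0.0347 = 3.0478 V
Step 2: P_out = V_terminal * I = 3.0478 * 7.5 = 22.86 W
Step 3: Q = I^2 * R = 7.5^2 * 0.0347 = 1.952 W

V=3.0478 V, P=22.86 W, Q=1.952 W


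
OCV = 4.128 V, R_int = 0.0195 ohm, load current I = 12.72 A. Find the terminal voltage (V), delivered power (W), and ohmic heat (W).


Step 1: V_terminal = OCV - I*R = 4.128 - 12.72 * 0.0195 = 3.88 V
Step 2: P_out = V_terminal * I = 3.88 * 12.72 = 49.35 W
Step 3: Q = I^2 * R = 12.72^2 * 0.0195 = 3.155 W

V=3.88 V, P=49.35 W, Q=3.155 W


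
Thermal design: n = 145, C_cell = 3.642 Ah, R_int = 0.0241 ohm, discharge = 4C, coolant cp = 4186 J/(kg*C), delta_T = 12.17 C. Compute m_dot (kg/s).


Step 1: I = 4 * 3.642 = 14.568 A
Step 2: Q_cell = I^2 * R = 14.568^2 * 0.0241 = 5.1147 W
Step 3: Q_total = 145 * 5.1147 = 741.63 W
Step 4: m_dot = Q_total / (cp * dT) = 741.63 / (4186 * 12.17) = 0.01456 kg/s

0.01456 kg/s


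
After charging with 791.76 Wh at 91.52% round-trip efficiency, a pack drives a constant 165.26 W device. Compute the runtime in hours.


Step 1: E_discharge = eta/100 * E_charge = 91.52/100 * 791.76 = 724.62 Wh
Step 2: t = E_discharge / P = 724.62 / 165.26 = 4.385 hr

4.385 hr


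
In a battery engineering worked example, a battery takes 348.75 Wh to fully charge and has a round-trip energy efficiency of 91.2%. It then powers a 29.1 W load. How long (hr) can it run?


Step 1: E_discharge = eta/100 * E_charge = 91.2/100 * 348.75 = 318.06 Wh
Step 2: t = E_discharge / P = 318.06 / 29.1 = 10.93 hr

10.93 hr


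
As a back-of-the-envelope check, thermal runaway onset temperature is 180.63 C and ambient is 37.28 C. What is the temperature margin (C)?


margin = T_onset - T_ambient = 180.63 - 37.28 = 143.35 C

143.35 C


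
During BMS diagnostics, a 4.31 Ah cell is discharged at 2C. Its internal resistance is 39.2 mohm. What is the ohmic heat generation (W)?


Convert: R = 39.2 mohm = 0.0392 ohm
Step 1: I = C_rate * capacity = 2 * 4.31 = 8.62 A
Step 2: Q = I^2 * R = 8.62^2 * 0.0392 = 74.304 * 0.0392 = 2.913 W

2.913 W


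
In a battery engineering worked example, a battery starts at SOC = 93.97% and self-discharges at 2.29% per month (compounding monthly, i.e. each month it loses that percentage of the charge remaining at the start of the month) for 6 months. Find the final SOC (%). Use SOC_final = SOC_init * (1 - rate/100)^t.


Monthly retention factor = 1 - 2.29/100 = 0.9771
Over 6 months: factor^6 = 0.87023
SOC_final = 93.97 * 0.87023 = 81.78%

81.78%


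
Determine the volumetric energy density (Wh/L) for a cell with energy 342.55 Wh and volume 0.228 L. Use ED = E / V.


Volumetric ED = 342.55 Wh / 0.228 L = 1502 Wh/L

1502 Wh/L


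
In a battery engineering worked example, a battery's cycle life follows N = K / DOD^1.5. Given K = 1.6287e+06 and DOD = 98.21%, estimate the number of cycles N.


DOD^1.5 = 973.27
N = K / DOD^1.5 = 1.6287e+06 / 973.27 = 1673

1673 cycles


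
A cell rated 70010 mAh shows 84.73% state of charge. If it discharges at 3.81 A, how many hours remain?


Convert: C_total = 70010 mAh = 70.01 Ah
Step 1: remaining = SOC/100 * C_total = 84.73/100 * 70.01 = 59.319 Ah
Step 2: t = remaining / I = 59.319 / 3.81 = 15.57 hr

15.57 hr


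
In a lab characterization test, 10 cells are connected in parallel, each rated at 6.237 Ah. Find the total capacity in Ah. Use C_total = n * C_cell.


C_total = 10 * 6.237 = 62.37 Ah

62.37 Ah


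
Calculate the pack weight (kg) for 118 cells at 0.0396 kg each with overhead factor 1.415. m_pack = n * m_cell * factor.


Cell mass sum = 118 * 0.0396 = 4.6728 kg
With overhead 1.415: m_pack = 4.6728 * 1.415 = 6.612 kg

6.612 kg


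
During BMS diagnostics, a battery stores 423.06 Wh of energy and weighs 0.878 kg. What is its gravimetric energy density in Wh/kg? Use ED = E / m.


ED = E / m = 423.06 / 0.878 = 481.8 Wh/kg

481.8 Wh/kg


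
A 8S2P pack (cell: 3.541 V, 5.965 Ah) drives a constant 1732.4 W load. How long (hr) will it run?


Step 1: E_pack = Ns * V_cell * Np * C_cell = 8 * 3.541 * 2 * 5.965 = 337.95 Wh
Step 2: t = E_pack / P = 337.95 / 1732.4 = 0.1951 hr

0.1951 hr


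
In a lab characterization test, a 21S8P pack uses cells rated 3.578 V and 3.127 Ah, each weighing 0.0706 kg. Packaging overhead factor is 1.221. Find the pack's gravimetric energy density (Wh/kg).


Step 1: V_pack = 21 * 3.578 = 75.138 V
Step 2: C_pack = 8 * 3.127 = 25.016 Ah
Step 3: E_pack = V_pack * C_pack = 75.138 * 25.016 = 1879.7 Wh
Step 4: m_pack = 21 * 8 * 0.0706 * 1.221 = 14.482 kg
Step 5: ED = E_pack / m_pack = 1879.7 / 14.482 = 129.8 Wh/kg

129.8 Wh/kg


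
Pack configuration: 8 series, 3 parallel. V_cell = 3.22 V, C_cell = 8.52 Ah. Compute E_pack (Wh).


E = Ns * Vcell * Np * Ccell = 8 * 3.22 * 3 * 8.52 = 658.4 Wh

658.4 Wh


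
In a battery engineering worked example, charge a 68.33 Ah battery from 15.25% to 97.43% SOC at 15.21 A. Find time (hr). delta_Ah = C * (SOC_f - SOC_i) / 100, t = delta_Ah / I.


Step 1: dSOC = 97.43% - 15.25% = 82.18%
Step 2: delta_Ah = 68.33 * 82.18 / 100 = 56.154 Ah
Step 3: t = 56.154 / 15.21 = 3.692 hr

3.692 hr


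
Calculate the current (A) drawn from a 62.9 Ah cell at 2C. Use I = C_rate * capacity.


At 2C: I = 2 * 62.9 Ah = 125.8 A

125.8 A


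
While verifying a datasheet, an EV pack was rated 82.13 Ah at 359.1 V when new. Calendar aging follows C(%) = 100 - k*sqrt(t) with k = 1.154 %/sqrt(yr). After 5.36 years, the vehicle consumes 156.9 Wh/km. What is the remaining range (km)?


Step 1: capacity retention = 100 - 1.154 * sqrt(5.36) = 100 - 1.154 * 2.3152 = 97.328%
Step 2: C_now = 82.13 * 97.328/100 = 79.935 Ah
Step 3: E_pack = V * C_now = 359.1 * 79.935 = 28705 Wh
Step 4: range = E_pack / consumption = 28705 / 156.9 = 183.0 km

183.0 km


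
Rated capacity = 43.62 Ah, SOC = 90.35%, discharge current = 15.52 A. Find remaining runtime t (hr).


Step 1: remaining = SOC/100 * C_total = 90.35/100 * 43.62 = 39.411 Ah
Step 2: t = remaining / I = 39.411 / 15.52 = 2.539 hr

2.539 hr


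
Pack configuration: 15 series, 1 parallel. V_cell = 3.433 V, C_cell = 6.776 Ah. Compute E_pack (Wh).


V_pack = 15 * 3.433 = 51.495 V
C_pack = 1 * 6.776 = 6.776 Ah
E = V_pack * C_pack = 51.495 * 6.776 = 348.9 Wh

348.9 Wh


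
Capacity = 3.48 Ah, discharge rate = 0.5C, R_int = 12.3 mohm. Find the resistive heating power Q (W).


Convert: R = 12.3 mohm = 0.0123 ohm
Step 1: I = C_rate * capacity = 0.5 * 3.48 = 1.74 A
Step 2: Q = I^2 * R = 1.74^2 * 0.0123 = 3.0276 * 0.0123 = 0.03724 W

0.03724 W


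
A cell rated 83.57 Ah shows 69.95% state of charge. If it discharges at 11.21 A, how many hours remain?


Step 1: remaining = SOC/100 * C_total = 69.95/100 * 83.57 = 58.457 Ah
Step 2: t = remaining / I = 58.457 / 11.21 = 5.215 hr

5.215 hr


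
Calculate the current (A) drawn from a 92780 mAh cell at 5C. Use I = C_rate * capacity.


Convert: capacity = 92780 mAh = 92.78 Ah
At 5C: I = 5 * 92.78 Ah = 463.9 A

463.9 A


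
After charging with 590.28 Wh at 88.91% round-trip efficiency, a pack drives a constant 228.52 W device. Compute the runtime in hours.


Step 1: E_discharge = eta/100 * E_charge = 88.91/100 * 590.28 = 524.82 Wh
Step 2: t = E_discharge / P = 524.82 / 228.52 = 2.297 hr

2.297 hr


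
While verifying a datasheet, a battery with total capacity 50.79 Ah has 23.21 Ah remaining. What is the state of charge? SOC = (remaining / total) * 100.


SOC = (remaining / total) * 100 = (23.21 / 50.79) * 100 = 45.70%

45.70%


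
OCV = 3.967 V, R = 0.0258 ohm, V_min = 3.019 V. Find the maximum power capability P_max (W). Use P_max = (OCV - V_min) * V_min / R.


P_max = (OCV - V_min) * V_min / R = (3.967 - 3.019) * 3.019 / 0.0258 = 0.948 * 3.019 / 0.0258 = 110.9 W

110.9 W


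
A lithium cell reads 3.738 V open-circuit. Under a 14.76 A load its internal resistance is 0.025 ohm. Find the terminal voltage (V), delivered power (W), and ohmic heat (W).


Step 1: V_terminal = OCV - I*R = 3.738 - 14.76 * 0.025 = 3.369 V
Step 2: P_out = V_terminal * I = 3.369 * 14.76 = 49.73 W
Step 3: Q = I^2 * R = 14.76^2 * 0.025 = 5.446 W

V=3.369 V, P=49.73 W, Q=5.446 W


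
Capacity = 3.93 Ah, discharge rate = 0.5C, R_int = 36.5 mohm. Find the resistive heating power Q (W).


Convert: R = 36.5 mohm = 0.0365 ohm
Step 1: I = C_rate * capacity = 0.5 * 3.93 = 1.965 A
Step 2: Q = I^2 * R = 1.965^2 * 0.0365 = 3.8612 * 0.0365 = 0.1409 W

0.1409 W


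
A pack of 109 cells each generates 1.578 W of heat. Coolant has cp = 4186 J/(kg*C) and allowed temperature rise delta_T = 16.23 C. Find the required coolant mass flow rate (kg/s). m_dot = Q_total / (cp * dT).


Step 1: Total heat Q = 109 * 1.578 W = 172 W
Step 2: denom = cp * dT = 4186 * 16.23 = 67939
Step 3: m_dot = 172 / 67939 = 0.002532 kg/s

0.002532 kg/s


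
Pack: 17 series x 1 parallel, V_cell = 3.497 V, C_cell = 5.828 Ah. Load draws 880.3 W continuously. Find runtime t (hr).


Step 1: E_pack = Ns * V_cell * Np * C_cell = 17 * 3.497 * 1 * 5.828 = 346.47 Wh
Step 2: t = E_pack / P = 346.47 / 880.3 = 0.3936 hr

0.3936 hr


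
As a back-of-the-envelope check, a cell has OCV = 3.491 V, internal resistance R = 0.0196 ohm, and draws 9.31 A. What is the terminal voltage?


V = OCV - I*R = 3.491 - 9.31 * 0.0196 = 3.309 V

3.309 V


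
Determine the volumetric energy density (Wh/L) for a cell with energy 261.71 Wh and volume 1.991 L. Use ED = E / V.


ED = E / V = 261.71 / 1.991 = 131.4 Wh/L

131.4 Wh/L


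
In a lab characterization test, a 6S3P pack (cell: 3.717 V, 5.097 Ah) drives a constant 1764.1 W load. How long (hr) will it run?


Step 1: E_pack = Ns * V_cell * Np * C_cell = 6 * 3.717 * 3 * 5.097 = 341.02 Wh
Step 2: t = E_pack / P = 341.02 / 1764.1 = 0.1933 hr

0.1933 hr


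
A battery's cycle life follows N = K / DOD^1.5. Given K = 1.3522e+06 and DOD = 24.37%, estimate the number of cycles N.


Step 1: DOD^1.5 = 24.37^1.5 = 120.3
Step 2: N = 1.3522e+06 / 120.3 = 11240 cycles

11240 cycles


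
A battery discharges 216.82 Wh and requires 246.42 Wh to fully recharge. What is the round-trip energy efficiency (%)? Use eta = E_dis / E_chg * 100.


eta_e = E_dis / E_chg * 100 = 216.82 / 246.42 * 100 = 87.99%

87.99%


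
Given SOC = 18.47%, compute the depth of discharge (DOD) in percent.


Complement of SOC: DOD = 100% - 18.47% = 81.53%

81.53%


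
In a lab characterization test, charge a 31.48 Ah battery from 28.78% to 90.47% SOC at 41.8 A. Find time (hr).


delta_Ah = 31.48 * (90.47 - 28.78) / 100 = 19.42 Ah
t = delta_Ah / I = 19.42 / 41.8 = 0.4646 hr

0.4646 hr


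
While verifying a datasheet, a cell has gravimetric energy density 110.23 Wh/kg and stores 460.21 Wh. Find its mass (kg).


m = E / ED = 460.21 / 110.23 = 4.175 kg

4.175 kg


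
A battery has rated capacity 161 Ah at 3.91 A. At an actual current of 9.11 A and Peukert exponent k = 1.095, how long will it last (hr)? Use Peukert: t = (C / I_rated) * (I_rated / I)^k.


t_rated = C / I_rated = 161 / 3.91 = 41.176 hr
(I_rated/I)^k = (0.4292)^1.095 = 0.39606
t = t_rated * (I_rated/I)^k = 41.176 * 0.39606 = 16.31 hr

16.31 hr


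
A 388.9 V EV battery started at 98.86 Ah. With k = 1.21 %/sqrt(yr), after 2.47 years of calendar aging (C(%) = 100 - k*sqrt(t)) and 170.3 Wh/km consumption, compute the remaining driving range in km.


Step 1: capacity retention = 100 - 1.21 * sqrt(2.47) = 100 - 1.21 * 1.5716 = 98.098%
Step 2: C_now = 98.86 * 98.098/100 = 96.98 Ah
Step 3: E_pack = V * C_now = 388.9 * 96.98 = 37716 Wh
Step 4: range = E_pack / consumption = 37716 / 170.3 = 221.5 km

221.5 km


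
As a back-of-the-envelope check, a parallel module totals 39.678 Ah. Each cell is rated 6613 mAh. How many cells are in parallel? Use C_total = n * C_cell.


Convert: C_cell = 6613 mAh = 6.613 Ah
n = C_total / C_cell = 39.678 / 6.613 = 6

6


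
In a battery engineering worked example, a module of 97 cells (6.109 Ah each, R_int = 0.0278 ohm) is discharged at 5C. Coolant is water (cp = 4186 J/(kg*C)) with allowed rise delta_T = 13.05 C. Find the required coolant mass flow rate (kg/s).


Step 1: I = 5 * 6.109 = 30.545 A
Step 2: Q_cell = I^2 * R = 30.545^2 * 0.0278 = 25.937 W
Step 3: Q_total = 97 * 25.937 = 2515.9 W
Step 4: m_dot = Q_total / (cp * dT) = 2515.9 / (4186 * 13.05) = 0.04606 kg/s

0.04606 kg/s


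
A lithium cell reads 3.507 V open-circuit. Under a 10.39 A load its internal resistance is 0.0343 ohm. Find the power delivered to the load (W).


Step 1: V_terminal = OCV - I*R = 3.507 - 10.39 * 0.0343 = 3.1506 V
Step 2: P_out = V_terminal * I = 3.1506 * 10.39 = 32.73 W

32.73 W


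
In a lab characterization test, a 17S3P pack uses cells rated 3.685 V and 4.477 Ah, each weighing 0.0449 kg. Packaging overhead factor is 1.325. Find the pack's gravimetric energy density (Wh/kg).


Step 1: V_pack = 17 * 3.685 = 62.645 V
Step 2: C_pack = 3 * 4.477 = 13.431 Ah
Step 3: E_pack = V_pack * C_pack = 62.645 * 13.431 = 841.38 Wh
Step 4: m_pack = 17 * 3 * 0.0449 * 1.325 = 3.0341 kg
Step 5: ED = E_pack / m_pack = 841.38 / 3.0341 = 277.3 Wh/kg

277.3 Wh/kg


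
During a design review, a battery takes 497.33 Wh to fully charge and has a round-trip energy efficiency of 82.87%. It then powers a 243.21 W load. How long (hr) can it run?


Step 1: E_discharge = eta/100 * E_charge = 82.87/100 * 497.33 = 412.14 Wh
Step 2: t = E_discharge / P = 412.14 / 243.21 = 1.695 hr

1.695 hr


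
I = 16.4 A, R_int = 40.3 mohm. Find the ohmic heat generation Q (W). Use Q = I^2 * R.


Convert: R = 40.3 mohm = 0.0403 ohm
Q = I^2 * R = 16.4^2 * 0.0403 = 10.84 W

10.84 W


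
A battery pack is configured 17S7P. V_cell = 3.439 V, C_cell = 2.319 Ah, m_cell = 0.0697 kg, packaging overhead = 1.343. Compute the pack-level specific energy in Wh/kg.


Step 1: V_pack = 17 * 3.439 = 58.463 V
Step 2: C_pack = 7 * 2.319 = 16.233 Ah
Step 3: E_pack = V_pack * C_pack = 58.463 * 16.233 = 949.03 Wh
Step 4: m_pack = 17 * 7 * 0.0697 * 1.343 = 11.139 kg
Step 5: ED = E_pack / m_pack = 949.03 / 11.139 = 85.20 Wh/kg

85.20 Wh/kg


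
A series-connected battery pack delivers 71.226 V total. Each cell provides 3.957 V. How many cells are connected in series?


Rearranging: n = V_pack / V_cell = 71.226 / 3.957 = 18 cells

18


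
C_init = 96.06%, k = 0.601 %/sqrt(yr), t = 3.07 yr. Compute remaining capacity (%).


sqrt(t) = sqrt(3.07) = 1.7521
C_final = 96.06 - 0.601 * 1.7521 = 95.01%

95.01%


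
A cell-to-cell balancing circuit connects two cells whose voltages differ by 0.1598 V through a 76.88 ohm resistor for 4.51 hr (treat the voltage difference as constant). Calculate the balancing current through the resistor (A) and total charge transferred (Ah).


First, Ohm's law: I_bal = 0.1598 V / 76.88 ohm = 0.0020786 A
Then Q = I * t = 0.0020786 A * 4.51 hr = 0.009374 Ah

I=0.0020786 A, Q=0.009374 Ah


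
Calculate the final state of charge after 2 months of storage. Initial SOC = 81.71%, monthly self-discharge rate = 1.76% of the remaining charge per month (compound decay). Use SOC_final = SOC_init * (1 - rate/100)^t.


Monthly retention factor = 1 - 1.76/100 = 0.9824
Over 2 months: factor^2 = 0.96511
SOC_final = 81.71 * 0.96511 = 78.86%

78.86%


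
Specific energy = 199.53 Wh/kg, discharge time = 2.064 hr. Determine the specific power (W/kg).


P_specific = E / t = 199.53 / 2.064 = 96.67 W/kg

96.67 W/kg


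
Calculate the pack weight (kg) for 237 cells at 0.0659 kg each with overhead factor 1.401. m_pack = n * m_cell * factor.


Cell mass sum = 237 * 0.0659 = 15.618 kg
With overhead 1.401: m_pack = 15.618 * 1.401 = 21.88 kg

21.88 kg


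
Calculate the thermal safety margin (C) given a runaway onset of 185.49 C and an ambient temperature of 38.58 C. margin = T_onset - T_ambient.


Safety margin = 185.49 C - 38.58 C = 146.91 C

146.91 C


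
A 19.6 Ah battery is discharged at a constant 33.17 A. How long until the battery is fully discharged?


Runtime = 19.6 Ah / 33.17 A = 0.5909 hr

0.5909 hr


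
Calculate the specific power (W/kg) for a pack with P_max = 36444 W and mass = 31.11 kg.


SP = P / m = 36444 / 31.11 = 1171 W/kg

1171 W/kg


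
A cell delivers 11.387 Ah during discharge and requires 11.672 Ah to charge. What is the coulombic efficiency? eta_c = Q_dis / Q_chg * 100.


Coulombic efficiency = 11.387/11.672 * 100% = 97.56%

97.56%


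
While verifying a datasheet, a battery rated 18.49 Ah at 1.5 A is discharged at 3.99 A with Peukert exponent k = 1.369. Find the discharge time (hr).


t_rated = C / I_rated = 18.49 / 1.5 = 12.327 hr
(I_rated/I)^k = (0.37594)^1.369 = 0.26202
t = t_rated * (I_rated/I)^k = 12.327 * 0.26202 = 3.230 hr

3.230 hr
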